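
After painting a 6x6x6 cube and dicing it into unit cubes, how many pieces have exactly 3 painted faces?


Large cube: 6 x 6 x 6, cut into unit cubes.
Cubes with 3 painted faces are at the corners. A cube always has 8 corners.
Count = 8
8 unit cubes


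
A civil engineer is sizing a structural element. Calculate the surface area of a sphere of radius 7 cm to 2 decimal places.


Shape: sphere
Radius r = 7 cm
Formula: SA = 4 * pi * r^2
r^2 = 49
SA = 4 * pi * 49
SA = 196 * pi
SA = 615.75
615.75 cm^2


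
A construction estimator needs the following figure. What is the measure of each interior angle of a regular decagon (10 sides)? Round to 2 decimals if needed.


Shape: regular decagon (10 sides)
Formula: interior angle = (n - 2) * 180 / n
(n - 2) = 8
(n - 2) * 180 = 1440
angle = 1440 / 10
angle = 144
144 degrees


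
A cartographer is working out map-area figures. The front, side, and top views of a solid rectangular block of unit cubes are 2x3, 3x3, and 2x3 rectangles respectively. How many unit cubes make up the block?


Orthographic views of a solid rectangular block:
Front view 2 x 3 -> length = 2, height = 3
Side view 3 x 3 -> width = 3, height = 3 (consistent)
Top view 2 x 3 -> confirms length = 2, width = 3
The block is 2 x 3 x 3.
Total unit cubes = 2 * 3 * 3 = 18
18 unit cubes


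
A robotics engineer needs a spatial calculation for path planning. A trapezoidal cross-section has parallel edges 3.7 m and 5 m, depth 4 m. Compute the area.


Shape: trapezoid
Parallel sides a = 3.7 m, b = 5 m; Height h = 4 m
Formula: A = (a + b) * h / 2
a + b = 3.7 + 5 = 8.7
A = 8.7 * 4 / 2
A = 34.8 / 2
A = 17.4
17.4 m^2


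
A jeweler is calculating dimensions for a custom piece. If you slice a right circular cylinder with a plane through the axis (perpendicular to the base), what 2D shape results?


Solid: right circular cylinder
Cutting plane: through the axis (perpendicular to the base)
Visualize the intersection of the plane with the solid's surface.
The boundary of the cut region is a rectangle.
rectangle


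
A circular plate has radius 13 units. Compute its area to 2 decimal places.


Shape: circle
Radius r = 13 units
Formula: A = pi * r^2
r^2 = 13^2 = 169
A = pi * 169
A = 530.93
530.93 units^2


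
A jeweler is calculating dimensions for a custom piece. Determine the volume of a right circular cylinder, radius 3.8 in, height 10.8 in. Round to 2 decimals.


Shape: cylinder
Radius r = 3.8 in, Height h = 10.8 in
Formula: V = pi * r^2 * h
r^2 = 14.44
V = pi * 14.44 * 10.8
V = 155.952 * pi
V = 489.94
489.94 in^3


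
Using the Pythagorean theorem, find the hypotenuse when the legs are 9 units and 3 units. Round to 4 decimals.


Shape: right triangle
Legs a = 9 units, b = 3 units
Formula: c = sqrt(a^2 + b^2)
a^2 = 81, b^2 = 9
a^2 + b^2 = 90
c = sqrt(90)
c = 9.4868
9.4868 units


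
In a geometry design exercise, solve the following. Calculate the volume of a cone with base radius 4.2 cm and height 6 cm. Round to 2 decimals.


Shape: cone
Radius r = 4.2 cm, Height h = 6 cm
Formula: V = (1/3) * pi * r^2 * h
r^2 = 17.64
pi * r^2 * h = pi * 17.64 * 6 = 105.84 * pi
V = 105.84 * pi / 3
V = 110.84
110.84 cm^3


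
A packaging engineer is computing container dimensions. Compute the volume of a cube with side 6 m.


Shape: cube
Side s = 6 m
Formula: V = s^3
V = 6 * 6 * 6
V = 36 * 6
V = 216
216 m^3


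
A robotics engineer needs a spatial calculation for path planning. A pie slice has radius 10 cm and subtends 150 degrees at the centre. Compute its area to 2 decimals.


Shape: circular sector
Radius r = 10 cm, Angle = 150 degrees
Formula: A = (angle/360) * pi * r^2
r^2 = 100
Fraction of circle = 150/360
A = (150/360) * pi * 100
A = 41.666667 * pi
A = 130.9
130.9 cm^2


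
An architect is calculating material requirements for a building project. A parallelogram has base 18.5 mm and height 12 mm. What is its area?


Shape: parallelogram
Base b = 18.5 mm, Height h = 12 mm
Formula: A = b * h
A = 18.5 * 12
A = 222
222 mm^2


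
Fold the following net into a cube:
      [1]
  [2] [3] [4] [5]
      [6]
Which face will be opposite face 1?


Net: cross layout. Take square 3 as the base (bottom).
Fold the four squares in the horizontal row up around 3: 2 -> left, 4 -> right, 5 wraps to the top.
Fold 1 and 6 up from 3: 1 -> back, 6 -> front.
Opposite pairs are therefore: (1, 6), (2, 4), (3, 5).
Face 1 is opposite face 6.
face 6


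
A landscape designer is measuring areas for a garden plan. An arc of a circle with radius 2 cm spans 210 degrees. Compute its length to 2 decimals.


Shape: circular arc
Radius r = 2 cm, Angle = 210 degrees
Formula: L = (angle/360) * 2 * pi * r
2 * pi * r = 4 * pi
L = (210/360) * 4 * pi
L = 2.333333 * pi
L = 7.33
7.33 cm


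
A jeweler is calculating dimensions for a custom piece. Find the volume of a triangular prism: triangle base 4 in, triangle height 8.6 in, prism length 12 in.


Shape: triangular prism
Triangle base = 4 in, triangle height = 8.6 in, prism length L = 12 in
Formula: V = (1/2 * b * h_tri) * L
Cross-section area = 0.5 * 4 * 8.6 = 17.2
V = 17.2 * 12
V = 206.4
206.4 in^3


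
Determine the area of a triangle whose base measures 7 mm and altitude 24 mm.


Shape: triangle
Base b = 7 mm, Height h = 24 mm
Formula: A = (1/2) * b * h
A = 0.5 * 7 * 24
A = 0.5 * 168
A = 84
84 mm^2


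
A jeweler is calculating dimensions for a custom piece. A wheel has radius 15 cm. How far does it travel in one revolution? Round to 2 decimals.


Shape: circle
Radius r = 15 cm
Formula: C = 2 * pi * r
C = 2 * pi * 15
C = 30 * pi
C = 94.25
94.25 cm


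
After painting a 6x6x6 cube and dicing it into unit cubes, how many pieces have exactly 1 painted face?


Large cube: 6 x 6 x 6, cut into unit cubes.
n = 6, so n - 2 = 4
Cubes with 1 painted face lie in the interior of each face.
A cube has 6 faces; each contributes (n - 2)^2 = 16 such cubes.
Count = 6 * 16 = 96
96 unit cubes


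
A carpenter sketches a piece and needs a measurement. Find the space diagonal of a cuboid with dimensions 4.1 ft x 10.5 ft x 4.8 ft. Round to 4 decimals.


Shape: rectangular box (space diagonal)
l = 4.1 ft, w = 10.5 ft, h = 4.8 ft
Visualize: the diagonal of the base, then a right triangle with that diagonal and the height.
Formula: d = sqrt(l^2 + w^2 + h^2)
l^2 + w^2 + h^2 = 16.81 + 110.25 + 23.04 = 150.1
d = sqrt(150.1)
d = 12.2515
12.2515 ft


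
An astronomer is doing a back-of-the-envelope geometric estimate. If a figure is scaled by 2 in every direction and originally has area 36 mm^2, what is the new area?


Linear scale factor k = 2
Original area = 36 mm^2
Rule: under a linear scaling by k, areas scale by k^2.
k^2 = 2^2 = 4
New area = 36 * 4
New area = 144
144 mm^2


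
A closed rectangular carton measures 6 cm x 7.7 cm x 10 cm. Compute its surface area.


Shape: rectangular prism
l = 6 cm, w = 7.7 cm, h = 10 cm
Formula: SA = 2(lw + lh + wh)
lw = 46.2, lh = 60, wh = 77
lw + lh + wh = 183.2
SA = 2 * 183.2
SA = 366.4
366.4 cm^2


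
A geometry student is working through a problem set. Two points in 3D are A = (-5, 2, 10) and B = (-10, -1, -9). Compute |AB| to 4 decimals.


3D distance between two points
P1 = (-5, 2, 10), P2 = (-10, -1, -9)
Formula: d = sqrt((x2-x1)^2 + (y2-y1)^2 + (z2-z1)^2)
dx = -10 - -5 = -5
dy = -1 - 2 = -3
dz = -9 - 10 = -19
dx^2 + dy^2 + dz^2 = 25 + 9 + 361 = 395
d = sqrt(395)
d = 19.8746
19.8746 units


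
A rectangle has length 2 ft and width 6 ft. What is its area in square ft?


Shape: rectangle
Length l = 2 ft, Width w = 6 ft
Formula: A = l * w
A = 2 * 6
A = 12
12 ft^2


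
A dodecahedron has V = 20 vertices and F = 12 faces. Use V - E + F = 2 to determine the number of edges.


Polyhedron: dodecahedron
Euler's formula for convex polyhedra: V - E + F = 2
Given: V = 20 vertices and F = 12 faces
Solve for E:
E = V + F - 2 = 20 + 12 - 2 = 30
30 edges


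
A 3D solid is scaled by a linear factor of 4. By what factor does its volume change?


Linear scale factor k = 4
Rule: under a linear scaling by k, volumes scale by k^3.
k^3 = 4 * 4 * 4
k^3 = 16 * 4
k^3 = 64
Volume scales by a factor of 64.
64 (dimensionless)


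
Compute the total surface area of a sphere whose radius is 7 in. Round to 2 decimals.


Shape: sphere
Radius r = 7 in
Formula: SA = 4 * pi * r^2
r^2 = 49
SA = 4 * pi * 49
SA = 196 * pi
SA = 615.75
615.75 in^2


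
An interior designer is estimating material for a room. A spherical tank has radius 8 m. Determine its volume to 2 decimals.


Shape: sphere
Radius r = 8 m
Formula: V = (4/3) * pi * r^3
r^3 = 512
(4/3) * 512 = 682.666667
V = 682.666667 * pi
V = 2144.66
2144.66 m^3


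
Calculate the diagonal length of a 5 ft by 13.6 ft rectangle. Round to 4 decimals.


Shape: rectangle (diagonal via Pythagoras)
Sides: 5 ft and 13.6 ft
Formula: d = sqrt(l^2 + w^2)
l^2 = 25, w^2 = 184.96
l^2 + w^2 = 209.96
d = sqrt(209.96)
d = 14.49
14.49 ft


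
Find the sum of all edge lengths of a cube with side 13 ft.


Shape: cube
Side s = 13 ft
A cube has 12 edges, all equal.
Formula: total edge length = 12 * s
Total = 12 * 13
Total = 156
156 ft


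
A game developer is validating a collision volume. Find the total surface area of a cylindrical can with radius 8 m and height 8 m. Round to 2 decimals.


Shape: closed cylinder
Radius r = 8 m, Height h = 8 m
Formula: SA = 2*pi*r^2 + 2*pi*r*h = 2*pi*r*(r + h)
r + h = 16
2 * r * (r + h) = 2 * 8 * 16 = 256
SA = 256 * pi
SA = 804.25
804.25 m^2


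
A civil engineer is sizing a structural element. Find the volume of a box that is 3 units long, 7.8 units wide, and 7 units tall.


Shape: rectangular prism
l = 3 units, w = 7.8 units, h = 7 units
Formula: V = l * w * h
V = 3 * 7.8 * 7
V = 23.4 * 7
V = 163.8
163.8 units^3


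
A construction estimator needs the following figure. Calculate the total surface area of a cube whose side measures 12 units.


Shape: cube
Side s = 12 units
A cube has 6 square faces.
Formula: SA = 6 * s^2
s^2 = 144
SA = 6 * 144
SA = 864
864 units^2


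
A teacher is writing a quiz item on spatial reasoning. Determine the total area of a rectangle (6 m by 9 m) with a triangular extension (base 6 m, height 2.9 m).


Composite shape: rectangle + triangle
Rectangle area = 6 * 9 = 54
Triangle area = 0.5 * 6 * 2.9 = 8.7
Total = 54 + 8.7
Total = 62.7
62.7 m^2


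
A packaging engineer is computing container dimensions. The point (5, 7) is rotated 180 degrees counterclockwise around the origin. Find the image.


Transformation: rotation about the origin
Original point: (5, 7)
Rule for 180 deg: (x, y) -> (-x, -y)
Apply: (5, 7) -> (-5, -7)
(-5, -7)


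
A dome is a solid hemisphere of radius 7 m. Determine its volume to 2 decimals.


Shape: hemisphere (half of a sphere)
Radius r = 7 m
Formula: V = (1/2) * (4/3) * pi * r^3 = (2/3) * pi * r^3
r^3 = 343
(2/3) * 343 = 228.666667
V = 228.666667 * pi
V = 718.38
718.38 m^3


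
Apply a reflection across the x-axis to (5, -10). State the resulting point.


Transformation: reflection
Original point: (5, -10)
Rule for reflection over the x-axis: (x, y) -> (x, -y)
Apply: (5, -10) -> (5, 10)
(5, 10)


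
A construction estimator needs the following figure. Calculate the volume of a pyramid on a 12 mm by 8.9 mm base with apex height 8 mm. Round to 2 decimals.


Shape: rectangular pyramid
Base: 12 mm x 8.9 mm, Height h = 8 mm
Formula: V = (1/3) * base_area * h
base_area = 12 * 8.9 = 106.8
base_area * h = 106.8 * 8 = 854.4
V = 854.4 / 3
V = 284.8
284.8 mm^3


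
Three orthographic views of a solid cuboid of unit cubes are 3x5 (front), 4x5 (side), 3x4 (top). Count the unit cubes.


Orthographic views of a solid rectangular block:
Front view 3 x 5 -> length = 3, height = 5
Side view 4 x 5 -> width = 4, height = 5 (consistent)
Top view 3 x 4 -> confirms length = 3, width = 4
The block is 3 x 4 x 5.
Total unit cubes = 3 * 4 * 5 = 60
60 unit cubes


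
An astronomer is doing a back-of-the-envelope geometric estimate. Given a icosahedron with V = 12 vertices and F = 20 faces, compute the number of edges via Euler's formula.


Polyhedron: icosahedron
Euler's formula for convex polyhedra: V - E + F = 2
Given: V = 12 vertices and F = 20 faces
Solve for E:
E = V + F - 2 = 12 + 20 - 2 = 30
30 edges


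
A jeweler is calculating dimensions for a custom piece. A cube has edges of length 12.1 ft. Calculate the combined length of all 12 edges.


Shape: cube
Side s = 12.1 ft
A cube has 12 edges, all equal.
Formula: total edge length = 12 * s
Total = 12 * 12.1
Total = 145.2
145.2 ft


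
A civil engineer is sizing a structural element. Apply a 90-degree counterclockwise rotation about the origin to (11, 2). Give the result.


Transformation: rotation about the origin
Original point: (11, 2)
Rule for 90 deg counterclockwise: (x, y) -> (-y, x)
Apply: (11, 2) -> (-2, 11)
(-2, 11)


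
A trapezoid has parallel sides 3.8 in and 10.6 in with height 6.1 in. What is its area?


Shape: trapezoid
Parallel sides a = 3.8 in, b = 10.6 in; Height h = 6.1 in
Formula: A = (a + b) * h / 2
a + b = 3.8 + 10.6 = 14.4
A = 14.4 * 6.1 / 2
A = 87.84 / 2
A = 43.92
43.92 in^2


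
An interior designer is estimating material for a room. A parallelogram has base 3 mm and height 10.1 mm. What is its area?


Shape: parallelogram
Base b = 3 mm, Height h = 10.1 mm
Formula: A = b * h
A = 3 * 10.1
A = 30.3
30.3 mm^2


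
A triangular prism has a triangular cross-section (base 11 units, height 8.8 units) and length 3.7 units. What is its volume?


Shape: triangular prism
Triangle base = 11 units, triangle height = 8.8 units, prism length L = 3.7 units
Formula: V = (1/2 * b * h_tri) * L
Cross-section area = 0.5 * 11 * 8.8 = 48.4
V = 48.4 * 3.7
V = 179.08
179.08 units^3


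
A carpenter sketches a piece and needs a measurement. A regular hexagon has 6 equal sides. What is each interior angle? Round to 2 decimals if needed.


Shape: regular hexagon (6 sides)
Formula: interior angle = (n - 2) * 180 / n
(n - 2) = 4
(n - 2) * 180 = 720
angle = 720 / 6
angle = 120
120 degrees


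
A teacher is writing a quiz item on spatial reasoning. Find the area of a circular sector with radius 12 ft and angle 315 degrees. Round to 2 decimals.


Shape: circular sector
Radius r = 12 ft, Angle = 315 degrees
Formula: A = (angle/360) * pi * r^2
r^2 = 144
Fraction of circle = 315/360
A = (315/360) * pi * 144
A = 126 * pi
A = 395.84
395.84 ft^2


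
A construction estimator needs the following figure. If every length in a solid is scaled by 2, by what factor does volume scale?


Linear scale factor k = 2
Rule: under a linear scaling by k, volumes scale by k^3.
k^3 = 2 * 2 * 2
k^3 = 4 * 2
k^3 = 8
Volume scales by a factor of 8.
8 (dimensionless)


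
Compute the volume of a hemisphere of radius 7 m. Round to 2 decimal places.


Shape: hemisphere (half of a sphere)
Radius r = 7 m
Formula: V = (1/2) * (4/3) * pi * r^3 = (2/3) * pi * r^3
r^3 = 343
(2/3) * 343 = 228.666667
V = 228.666667 * pi
V = 718.38
718.38 m^3


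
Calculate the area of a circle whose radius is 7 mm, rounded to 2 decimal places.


Shape: circle
Radius r = 7 mm
Formula: A = pi * r^2
r^2 = 7^2 = 49
A = pi * 49
A = 153.94
153.94 mm^2


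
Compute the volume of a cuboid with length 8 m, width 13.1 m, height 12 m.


Shape: rectangular prism
l = 8 m, w = 13.1 m, h = 12 m
Formula: V = l * w * h
V = 8 * 13.1 * 12
V = 104.8 * 12
V = 1257.6
1257.6 m^3


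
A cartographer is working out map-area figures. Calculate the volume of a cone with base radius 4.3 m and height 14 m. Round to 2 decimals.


Shape: cone
Radius r = 4.3 m, Height h = 14 m
Formula: V = (1/3) * pi * r^2 * h
r^2 = 18.49
pi * r^2 * h = pi * 18.49 * 14 = 258.86 * pi
V = 258.86 * pi / 3
V = 271.08
271.08 m^3


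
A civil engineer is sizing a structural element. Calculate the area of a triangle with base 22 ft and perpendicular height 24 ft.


Shape: triangle
Base b = 22 ft, Height h = 24 ft
Formula: A = (1/2) * b * h
A = 0.5 * 22 * 24
A = 0.5 * 528
A = 264
264 ft^2


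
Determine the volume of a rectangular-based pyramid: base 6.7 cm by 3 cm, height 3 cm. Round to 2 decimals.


Shape: rectangular pyramid
Base: 6.7 cm x 3 cm, Height h = 3 cm
Formula: V = (1/3) * base_area * h
base_area = 6.7 * 3 = 20.1
base_area * h = 20.1 * 3 = 60.3
V = 60.3 / 3
V = 20.1
20.1 cm^3


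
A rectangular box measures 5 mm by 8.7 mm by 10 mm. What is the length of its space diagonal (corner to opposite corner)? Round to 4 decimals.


Shape: rectangular box (space diagonal)
l = 5 mm, w = 8.7 mm, h = 10 mm
Visualize: the diagonal of the base, then a right triangle with that diagonal and the height.
Formula: d = sqrt(l^2 + w^2 + h^2)
l^2 + w^2 + h^2 = 25 + 75.69 + 100 = 200.69
d = sqrt(200.69)
d = 14.1665
14.1665 mm


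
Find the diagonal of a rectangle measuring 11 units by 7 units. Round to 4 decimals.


Shape: rectangle (diagonal via Pythagoras)
Sides: 11 units and 7 units
Formula: d = sqrt(l^2 + w^2)
l^2 = 121, w^2 = 49
l^2 + w^2 = 170
d = sqrt(170)
d = 13.0384
13.0384 units


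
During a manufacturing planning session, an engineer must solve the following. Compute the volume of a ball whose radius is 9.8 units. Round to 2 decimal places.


Shape: sphere
Radius r = 9.8 units
Formula: V = (4/3) * pi * r^3
r^3 = 941.192
(4/3) * 941.192 = 1254.922667
V = 1254.922667 * pi
V = 3942.46
3942.46 units^3


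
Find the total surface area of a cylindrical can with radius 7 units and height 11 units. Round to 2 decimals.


Shape: closed cylinder
Radius r = 7 units, Height h = 11 units
Formula: SA = 2*pi*r^2 + 2*pi*r*h = 2*pi*r*(r + h)
r + h = 18
2 * r * (r + h) = 2 * 7 * 18 = 252
SA = 252 * pi
SA = 791.68
791.68 units^2


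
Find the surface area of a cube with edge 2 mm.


Shape: cube
Side s = 2 mm
A cube has 6 square faces.
Formula: SA = 6 * s^2
s^2 = 4
SA = 6 * 4
SA = 24
24 mm^2


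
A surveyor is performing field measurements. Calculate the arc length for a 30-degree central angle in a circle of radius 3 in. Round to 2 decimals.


Shape: circular arc
Radius r = 3 in, Angle = 30 degrees
Formula: L = (angle/360) * 2 * pi * r
2 * pi * r = 6 * pi
L = (30/360) * 6 * pi
L = 0.5 * pi
L = 1.57
1.57 in


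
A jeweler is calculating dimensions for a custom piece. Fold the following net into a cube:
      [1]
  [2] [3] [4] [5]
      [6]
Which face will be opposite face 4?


Net: cross layout. Take square 3 as the base (bottom).
Fold the four squares in the horizontal row up around 3: 2 -> left, 4 -> right, 5 wraps to the top.
Fold 1 and 6 up from 3: 1 -> back, 6 -> front.
Opposite pairs are therefore: (1, 6), (2, 4), (3, 5).
Face 4 is opposite face 2.
face 2


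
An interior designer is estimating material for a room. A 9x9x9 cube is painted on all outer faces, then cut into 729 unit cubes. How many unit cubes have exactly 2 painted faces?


Large cube: 9 x 9 x 9, cut into unit cubes.
n = 9, so n - 2 = 7
Cubes with 2 painted faces lie along the edges, excluding corners.
A cube has 12 edges; each contributes (n - 2) = 7 such cubes.
Count = 12 * 7 = 84
84 unit cubes


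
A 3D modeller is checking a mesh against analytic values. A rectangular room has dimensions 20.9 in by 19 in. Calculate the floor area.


Shape: rectangle
Length l = 20.9 in, Width w = 19 in
Formula: A = l * w
A = 20.9 * 19
A = 397.1
397.1 in^2


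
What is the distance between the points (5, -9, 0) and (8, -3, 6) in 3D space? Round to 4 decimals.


3D distance between two points
P1 = (5, -9, 0), P2 = (8, -3, 6)
Formula: d = sqrt((x2-x1)^2 + (y2-y1)^2 + (z2-z1)^2)
dx = 8 - 5 = 3
dy = -3 - -9 = 6
dz = 6 - 0 = 6
dx^2 + dy^2 + dz^2 = 9 + 36 + 36 = 81
d = sqrt(81)
d = 9.0
9 units


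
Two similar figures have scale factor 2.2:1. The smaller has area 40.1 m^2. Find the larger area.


Linear scale factor k = 2.2
Original area = 40.1 m^2
Rule: under a linear scaling by k, areas scale by k^2.
k^2 = 2.2^2 = 4.84
New area = 40.1 * 4.84
New area = 194.084
194.084 m^2


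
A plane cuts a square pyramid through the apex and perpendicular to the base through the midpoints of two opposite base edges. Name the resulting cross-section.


Solid: square pyramid
Cutting plane: through the apex and perpendicular to the base through the midpoints of two opposite base edges
Visualize the intersection of the plane with the solid's surface.
The boundary of the cut region is a isosceles triangle.
isosceles triangle


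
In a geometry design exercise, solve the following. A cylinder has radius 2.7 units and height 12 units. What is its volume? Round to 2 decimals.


Shape: cylinder
Radius r = 2.7 units, Height h = 12 units
Formula: V = pi * r^2 * h
r^2 = 7.29
V = pi * 7.29 * 12
V = 87.48 * pi
V = 274.83
274.83 units^3


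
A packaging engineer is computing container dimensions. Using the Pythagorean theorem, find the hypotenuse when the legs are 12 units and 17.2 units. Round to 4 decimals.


Shape: right triangle
Legs a = 12 units, b = 17.2 units
Formula: c = sqrt(a^2 + b^2)
a^2 = 144, b^2 = 295.84
a^2 + b^2 = 439.84
c = sqrt(439.84)
c = 20.9724
20.9724 units


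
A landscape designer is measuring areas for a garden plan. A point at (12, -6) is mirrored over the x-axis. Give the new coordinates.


Transformation: reflection
Original point: (12, -6)
Rule for reflection over the x-axis: (x, y) -> (x, -y)
Apply: (12, -6) -> (12, 6)
(12, 6)


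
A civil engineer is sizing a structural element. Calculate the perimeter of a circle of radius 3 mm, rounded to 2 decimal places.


Shape: circle
Radius r = 3 mm
Formula: C = 2 * pi * r
C = 2 * pi * 3
C = 6 * pi
C = 18.85
18.85 mm


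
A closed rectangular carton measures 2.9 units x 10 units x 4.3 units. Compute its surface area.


Shape: rectangular prism
l = 2.9 units, w = 10 units, h = 4.3 units
Formula: SA = 2(lw + lh + wh)
lw = 29, lh = 12.47, wh = 43
lw + lh + wh = 84.47
SA = 2 * 84.47
SA = 168.94
168.94 units^2


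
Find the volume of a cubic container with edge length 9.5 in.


Shape: cube
Side s = 9.5 in
Formula: V = s^3
V = 9.5 * 9.5 * 9.5
V = 90.25 * 9.5
V = 857.375
857.375 in^3


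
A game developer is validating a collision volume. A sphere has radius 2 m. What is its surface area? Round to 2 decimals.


Shape: sphere
Radius r = 2 m
Formula: SA = 4 * pi * r^2
r^2 = 4
SA = 4 * pi * 4
SA = 16 * pi
SA = 50.27
50.27 m^2


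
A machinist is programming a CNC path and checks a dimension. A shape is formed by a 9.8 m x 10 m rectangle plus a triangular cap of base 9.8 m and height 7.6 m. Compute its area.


Composite shape: rectangle + triangle
Rectangle area = 9.8 * 10 = 98
Triangle area = 0.5 * 9.8 * 7.6 = 37.24
Total = 98 + 37.24
Total = 135.24
135.24 m^2


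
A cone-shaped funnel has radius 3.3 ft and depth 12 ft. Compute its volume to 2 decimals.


Shape: cone
Radius r = 3.3 ft, Height h = 12 ft
Formula: V = (1/3) * pi * r^2 * h
r^2 = 10.89
pi * r^2 * h = pi * 10.89 * 12 = 130.68 * pi
V = 130.68 * pi / 3
V = 136.85
136.85 ft^3


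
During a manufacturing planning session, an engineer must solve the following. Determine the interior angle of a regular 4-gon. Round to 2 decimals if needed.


Shape: regular square (4 sides)
Formula: interior angle = (n - 2) * 180 / n
(n - 2) = 2
(n - 2) * 180 = 360
angle = 360 / 4
angle = 90
90 degrees


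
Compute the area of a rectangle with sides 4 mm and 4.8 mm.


Shape: rectangle
Length l = 4 mm, Width w = 4.8 mm
Formula: A = l * w
A = 4 * 4.8
A = 19.2
19.2 mm^2


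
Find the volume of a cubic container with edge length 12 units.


Shape: cube
Side s = 12 units
Formula: V = s^3
V = 12 * 12 * 12
V = 144 * 12
V = 1728
1728 units^3


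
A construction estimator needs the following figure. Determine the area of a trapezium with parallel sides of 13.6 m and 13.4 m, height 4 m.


Shape: trapezoid
Parallel sides a = 13.6 m, b = 13.4 m; Height h = 4 m
Formula: A = (a + b) * h / 2
a + b = 13.6 + 13.4 = 27
A = 27 * 4 / 2
A = 108 / 2
A = 54
54 m^2


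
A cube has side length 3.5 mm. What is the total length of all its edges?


Shape: cube
Side s = 3.5 mm
A cube has 12 edges, all equal.
Formula: total edge length = 12 * s
Total = 12 * 3.5
Total = 42
42 mm


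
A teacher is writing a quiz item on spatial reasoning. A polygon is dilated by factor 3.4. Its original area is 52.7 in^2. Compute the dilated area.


Linear scale factor k = 3.4
Original area = 52.7 in^2
Rule: under a linear scaling by k, areas scale by k^2.
k^2 = 3.4^2 = 11.56
New area = 52.7 * 11.56
New area = 609.212
609.212 in^2


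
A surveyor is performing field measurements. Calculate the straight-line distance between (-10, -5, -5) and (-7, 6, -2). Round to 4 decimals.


3D distance between two points
P1 = (-10, -5, -5), P2 = (-7, 6, -2)
Formula: d = sqrt((x2-x1)^2 + (y2-y1)^2 + (z2-z1)^2)
dx = -7 - -10 = 3
dy = 6 - -5 = 11
dz = -2 - -5 = 3
dx^2 + dy^2 + dz^2 = 9 + 121 + 9 = 139
d = sqrt(139)
d = 11.7898
11.7898 units


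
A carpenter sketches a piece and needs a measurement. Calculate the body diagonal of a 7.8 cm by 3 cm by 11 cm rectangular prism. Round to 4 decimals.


Shape: rectangular box (space diagonal)
l = 7.8 cm, w = 3 cm, h = 11 cm
Visualize: the diagonal of the base, then a right triangle with that diagonal and the height.
Formula: d = sqrt(l^2 + w^2 + h^2)
l^2 + w^2 + h^2 = 60.84 + 9 + 121 = 190.84
d = sqrt(190.84)
d = 13.8145
13.8145 cm


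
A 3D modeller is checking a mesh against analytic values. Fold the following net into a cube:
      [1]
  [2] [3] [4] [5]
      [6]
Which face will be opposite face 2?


Net: cross layout. Take square 3 as the base (bottom).
Fold the four squares in the horizontal row up around 3: 2 -> left, 4 -> right, 5 wraps to the top.
Fold 1 and 6 up from 3: 1 -> back, 6 -> front.
Opposite pairs are therefore: (1, 6), (2, 4), (3, 5).
Face 2 is opposite face 4.
face 4


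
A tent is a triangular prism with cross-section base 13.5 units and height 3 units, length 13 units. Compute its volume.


Shape: triangular prism
Triangle base = 13.5 units, triangle height = 3 units, prism length L = 13 units
Formula: V = (1/2 * b * h_tri) * L
Cross-section area = 0.5 * 13.5 * 3 = 20.25
V = 20.25 * 13
V = 263.25
263.25 units^3


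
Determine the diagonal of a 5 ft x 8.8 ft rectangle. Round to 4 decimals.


Shape: rectangle (diagonal via Pythagoras)
Sides: 5 ft and 8.8 ft
Formula: d = sqrt(l^2 + w^2)
l^2 = 25, w^2 = 77.44
l^2 + w^2 = 102.44
d = sqrt(102.44)
d = 10.1213
10.1213 ft


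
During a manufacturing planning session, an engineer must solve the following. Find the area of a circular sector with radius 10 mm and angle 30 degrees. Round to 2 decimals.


Shape: circular sector
Radius r = 10 mm, Angle = 30 degrees
Formula: A = (angle/360) * pi * r^2
r^2 = 100
Fraction of circle = 30/360
A = (30/360) * pi * 100
A = 8.333333 * pi
A = 26.18
26.18 mm^2


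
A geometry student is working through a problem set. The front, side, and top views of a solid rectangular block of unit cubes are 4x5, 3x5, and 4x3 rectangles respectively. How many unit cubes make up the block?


Orthographic views of a solid rectangular block:
Front view 4 x 5 -> length = 4, height = 5
Side view 3 x 5 -> width = 3, height = 5 (consistent)
Top view 4 x 3 -> confirms length = 4, width = 3
The block is 4 x 3 x 5.
Total unit cubes = 4 * 3 * 5 = 60
60 unit cubes


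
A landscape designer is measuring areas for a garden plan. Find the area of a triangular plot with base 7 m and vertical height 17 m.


Shape: triangle
Base b = 7 m, Height h = 17 m
Formula: A = (1/2) * b * h
A = 0.5 * 7 * 17
A = 0.5 * 119
A = 59.5
59.5 m^2


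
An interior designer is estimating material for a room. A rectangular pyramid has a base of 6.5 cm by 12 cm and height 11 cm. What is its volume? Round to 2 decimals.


Shape: rectangular pyramid
Base: 6.5 cm x 12 cm, Height h = 11 cm
Formula: V = (1/3) * base_area * h
base_area = 6.5 * 12 = 78
base_area * h = 78 * 11 = 858
V = 858 / 3
V = 286
286 cm^3


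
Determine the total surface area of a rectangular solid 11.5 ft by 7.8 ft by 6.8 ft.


Shape: rectangular prism
l = 11.5 ft, w = 7.8 ft, h = 6.8 ft
Formula: SA = 2(lw + lh + wh)
lw = 89.7, lh = 78.2, wh = 53.04
lw + lh + wh = 220.94
SA = 2 * 220.94
SA = 441.88
441.88 ft^2


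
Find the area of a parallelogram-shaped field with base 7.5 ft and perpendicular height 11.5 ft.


Shape: parallelogram
Base b = 7.5 ft, Height h = 11.5 ft
Formula: A = b * h
A = 7.5 * 11.5
A = 86.25
86.25 ft^2


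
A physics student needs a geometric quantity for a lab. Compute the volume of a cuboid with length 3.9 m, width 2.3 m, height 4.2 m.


Shape: rectangular prism
l = 3.9 m, w = 2.3 m, h = 4.2 m
Formula: V = l * w * h
V = 3.9 * 2.3 * 4.2
V = 8.97 * 4.2
V = 37.674
37.674 m^3


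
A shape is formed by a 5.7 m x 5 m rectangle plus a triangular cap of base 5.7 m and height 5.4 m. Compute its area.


Composite shape: rectangle + triangle
Rectangle area = 5.7 * 5 = 28.5
Triangle area = 0.5 * 5.7 * 5.4 = 15.39
Total = 28.5 + 15.39
Total = 43.89
43.89 m^2


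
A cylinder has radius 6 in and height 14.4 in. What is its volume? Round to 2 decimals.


Shape: cylinder
Radius r = 6 in, Height h = 14.4 in
Formula: V = pi * r^2 * h
r^2 = 36
V = pi * 36 * 14.4
V = 518.4 * pi
V = 1628.6
1628.6 in^3


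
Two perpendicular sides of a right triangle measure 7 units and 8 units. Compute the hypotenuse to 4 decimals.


Shape: right triangle
Legs a = 7 units, b = 8 units
Formula: c = sqrt(a^2 + b^2)
a^2 = 49, b^2 = 64
a^2 + b^2 = 113
c = sqrt(113)
c = 10.6301
10.6301 units


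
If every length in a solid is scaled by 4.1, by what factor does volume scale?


Linear scale factor k = 4.1
Rule: under a linear scaling by k, volumes scale by k^3.
k^3 = 4.1 * 4.1 * 4.1
k^3 = 16.81 * 4.1
k^3 = 68.921
Volume scales by a factor of 68.921.
68.921 (dimensionless)


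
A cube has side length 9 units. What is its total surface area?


Shape: cube
Side s = 9 units
A cube has 6 square faces.
Formula: SA = 6 * s^2
s^2 = 81
SA = 6 * 81
SA = 486
486 units^2


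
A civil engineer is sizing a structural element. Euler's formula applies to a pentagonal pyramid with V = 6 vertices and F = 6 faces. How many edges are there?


Polyhedron: pentagonal pyramid
Euler's formula for convex polyhedra: V - E + F = 2
Given: V = 6 vertices and F = 6 faces
Solve for E:
E = V + F - 2 = 6 + 6 - 2 = 10
10 edges


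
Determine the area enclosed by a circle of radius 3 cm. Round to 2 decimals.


Shape: circle
Radius r = 3 cm
Formula: A = pi * r^2
r^2 = 3^2 = 9
A = pi * 9
A = 28.27
28.27 cm^2


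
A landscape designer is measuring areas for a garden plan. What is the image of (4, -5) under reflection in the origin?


Transformation: reflection
Original point: (4, -5)
Rule for reflection through the origin: (x, y) -> (-x, -y)
Apply: (4, -5) -> (-4, 5)
(-4, 5)


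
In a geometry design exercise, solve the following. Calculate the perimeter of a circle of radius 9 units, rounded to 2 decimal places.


Shape: circle
Radius r = 9 units
Formula: C = 2 * pi * r
C = 2 * pi * 9
C = 18 * pi
C = 56.55
56.55 units


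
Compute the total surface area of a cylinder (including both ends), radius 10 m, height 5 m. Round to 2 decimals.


Shape: closed cylinder
Radius r = 10 m, Height h = 5 m
Formula: SA = 2*pi*r^2 + 2*pi*r*h = 2*pi*r*(r + h)
r + h = 15
2 * r * (r + h) = 2 * 10 * 15 = 300
SA = 300 * pi
SA = 942.48
942.48 m^2


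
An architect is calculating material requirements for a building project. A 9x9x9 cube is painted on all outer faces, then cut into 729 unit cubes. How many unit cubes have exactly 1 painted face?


Large cube: 9 x 9 x 9, cut into unit cubes.
n = 9, so n - 2 = 7
Cubes with 1 painted face lie in the interior of each face.
A cube has 6 faces; each contributes (n - 2)^2 = 49 such cubes.
Count = 6 * 49 = 294
294 unit cubes


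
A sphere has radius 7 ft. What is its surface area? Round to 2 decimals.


Shape: sphere
Radius r = 7 ft
Formula: SA = 4 * pi * r^2
r^2 = 49
SA = 4 * pi * 49
SA = 196 * pi
SA = 615.75
615.75 ft^2


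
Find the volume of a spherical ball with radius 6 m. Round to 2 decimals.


Shape: sphere
Radius r = 6 m
Formula: V = (4/3) * pi * r^3
r^3 = 216
(4/3) * 216 = 288
V = 288 * pi
V = 904.78
904.78 m^3


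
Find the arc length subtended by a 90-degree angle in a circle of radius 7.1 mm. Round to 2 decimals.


Shape: circular arc
Radius r = 7.1 mm, Angle = 90 degrees
Formula: L = (angle/360) * 2 * pi * r
2 * pi * r = 14.2 * pi
L = (90/360) * 14.2 * pi
L = 3.55 * pi
L = 11.15
11.15 mm


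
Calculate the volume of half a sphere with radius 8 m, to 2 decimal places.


Shape: hemisphere (half of a sphere)
Radius r = 8 m
Formula: V = (1/2) * (4/3) * pi * r^3 = (2/3) * pi * r^3
r^3 = 512
(2/3) * 512 = 341.333333
V = 341.333333 * pi
V = 1072.33
1072.33 m^3


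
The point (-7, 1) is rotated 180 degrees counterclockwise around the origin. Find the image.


Transformation: rotation about the origin
Original point: (-7, 1)
Rule for 180 deg: (x, y) -> (-x, -y)
Apply: (-7, 1) -> (7, -1)
(7, -1)


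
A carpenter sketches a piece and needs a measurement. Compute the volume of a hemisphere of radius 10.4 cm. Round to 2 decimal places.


Shape: hemisphere (half of a sphere)
Radius r = 10.4 cm
Formula: V = (1/2) * (4/3) * pi * r^3 = (2/3) * pi * r^3
r^3 = 1124.864
(2/3) * 1124.864 = 749.909333
V = 749.909333 * pi
V = 2355.91
2355.91 cm^3


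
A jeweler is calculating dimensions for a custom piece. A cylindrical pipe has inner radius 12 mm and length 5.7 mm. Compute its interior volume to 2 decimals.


Shape: cylinder
Radius r = 12 mm, Height h = 5.7 mm
Formula: V = pi * r^2 * h
r^2 = 144
V = pi * 144 * 5.7
V = 820.8 * pi
V = 2578.62
2578.62 mm^3


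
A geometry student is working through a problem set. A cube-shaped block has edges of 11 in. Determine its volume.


Shape: cube
Side s = 11 in
Formula: V = s^3
V = 11 * 11 * 11
V = 121 * 11
V = 1331
1331 in^3


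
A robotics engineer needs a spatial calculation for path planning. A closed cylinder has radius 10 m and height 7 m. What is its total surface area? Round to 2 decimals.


Shape: closed cylinder
Radius r = 10 m, Height h = 7 m
Formula: SA = 2*pi*r^2 + 2*pi*r*h = 2*pi*r*(r + h)
r + h = 17
2 * r * (r + h) = 2 * 10 * 17 = 340
SA = 340 * pi
SA = 1068.14
1068.14 m^2


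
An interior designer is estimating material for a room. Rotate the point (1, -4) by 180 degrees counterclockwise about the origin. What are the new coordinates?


Transformation: rotation about the origin
Original point: (1, -4)
Rule for 180 deg: (x, y) -> (-x, -y)
Apply: (1, -4) -> (-1, 4)
(-1, 4)


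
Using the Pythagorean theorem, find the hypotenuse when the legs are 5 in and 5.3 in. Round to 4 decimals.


Shape: right triangle
Legs a = 5 in, b = 5.3 in
Formula: c = sqrt(a^2 + b^2)
a^2 = 25, b^2 = 28.09
a^2 + b^2 = 53.09
c = sqrt(53.09)
c = 7.2863
7.2863 in


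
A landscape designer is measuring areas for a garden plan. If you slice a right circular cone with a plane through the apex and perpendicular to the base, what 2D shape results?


Solid: right circular cone
Cutting plane: through the apex and perpendicular to the base
Visualize the intersection of the plane with the solid's surface.
The boundary of the cut region is a isosceles triangle.
isosceles triangle


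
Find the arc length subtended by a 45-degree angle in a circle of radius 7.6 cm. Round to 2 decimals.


Shape: circular arc
Radius r = 7.6 cm, Angle = 45 degrees
Formula: L = (angle/360) * 2 * pi * r
2 * pi * r = 15.2 * pi
L = (45/360) * 15.2 * pi
L = 1.9 * pi
L = 5.97
5.97 cm


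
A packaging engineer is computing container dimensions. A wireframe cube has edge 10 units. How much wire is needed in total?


Shape: cube
Side s = 10 units
A cube has 12 edges, all equal.
Formula: total edge length = 12 * s
Total = 12 * 10
Total = 120
120 units


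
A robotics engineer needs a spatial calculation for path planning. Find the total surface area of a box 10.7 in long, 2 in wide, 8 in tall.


Shape: rectangular prism
l = 10.7 in, w = 2 in, h = 8 in
Formula: SA = 2(lw + lh + wh)
lw = 21.4, lh = 85.6, wh = 16
lw + lh + wh = 123
SA = 2 * 123
SA = 246
246 in^2


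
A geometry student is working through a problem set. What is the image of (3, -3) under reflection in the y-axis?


Transformation: reflection
Original point: (3, -3)
Rule for reflection over the y-axis: (x, y) -> (-x, y)
Apply: (3, -3) -> (-3, -3)
(-3, -3)


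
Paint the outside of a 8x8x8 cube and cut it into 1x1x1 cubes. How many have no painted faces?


Large cube: 8 x 8 x 8, cut into unit cubes.
n = 8, so n - 2 = 6
Unpainted cubes form the interior (n - 2)^3 block.
(n - 2)^3 = 6^3 = 216
216 unit cubes


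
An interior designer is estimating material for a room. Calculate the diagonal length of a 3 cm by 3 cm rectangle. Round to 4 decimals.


Shape: rectangle (diagonal via Pythagoras)
Sides: 3 cm and 3 cm
Formula: d = sqrt(l^2 + w^2)
l^2 = 9, w^2 = 9
l^2 + w^2 = 18
d = sqrt(18)
d = 4.2426
4.2426 cm


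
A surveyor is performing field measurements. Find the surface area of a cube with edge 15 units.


Shape: cube
Side s = 15 units
A cube has 6 square faces.
Formula: SA = 6 * s^2
s^2 = 225
SA = 6 * 225
SA = 1350
1350 units^2


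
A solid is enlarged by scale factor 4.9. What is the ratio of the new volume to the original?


Linear scale factor k = 4.9
Rule: under a linear scaling by k, volumes scale by k^3.
k^3 = 4.9 * 4.9 * 4.9
k^3 = 24.01 * 4.9
k^3 = 117.649
Volume scales by a factor of 117.649.
117.649 (dimensionless)


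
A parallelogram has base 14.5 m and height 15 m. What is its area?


Shape: parallelogram
Base b = 14.5 m, Height h = 15 m
Formula: A = b * h
A = 14.5 * 15
A = 217.5
217.5 m^2


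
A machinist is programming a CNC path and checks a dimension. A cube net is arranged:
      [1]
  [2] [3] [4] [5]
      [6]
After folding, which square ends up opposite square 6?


Net: cross layout. Take square 3 as the base (bottom).
Fold the four squares in the horizontal row up around 3: 2 -> left, 4 -> right, 5 wraps to the top.
Fold 1 and 6 up from 3: 1 -> back, 6 -> front.
Opposite pairs are therefore: (1, 6), (2, 4), (3, 5).
Face 6 is opposite face 1.
face 1


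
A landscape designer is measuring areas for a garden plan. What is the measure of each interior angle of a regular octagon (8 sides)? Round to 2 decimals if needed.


Shape: regular octagon (8 sides)
Formula: interior angle = (n - 2) * 180 / n
(n - 2) = 6
(n - 2) * 180 = 1080
angle = 1080 / 8
angle = 135
135 degrees


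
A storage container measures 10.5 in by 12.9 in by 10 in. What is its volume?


Shape: rectangular prism
l = 10.5 in, w = 12.9 in, h = 10 in
Formula: V = l * w * h
V = 10.5 * 12.9 * 10
V = 135.45 * 10
V = 1354.5
1354.5 in^3


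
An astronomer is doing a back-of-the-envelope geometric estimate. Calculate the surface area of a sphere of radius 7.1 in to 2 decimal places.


Shape: sphere
Radius r = 7.1 in
Formula: SA = 4 * pi * r^2
r^2 = 50.41
SA = 4 * pi * 50.41
SA = 201.64 * pi
SA = 633.47
633.47 in^2


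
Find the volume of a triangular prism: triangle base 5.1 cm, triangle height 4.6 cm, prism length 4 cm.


Shape: triangular prism
Triangle base = 5.1 cm, triangle height = 4.6 cm, prism length L = 4 cm
Formula: V = (1/2 * b * h_tri) * L
Cross-section area = 0.5 * 5.1 * 4.6 = 11.73
V = 11.73 * 4
V = 46.92
46.92 cm^3


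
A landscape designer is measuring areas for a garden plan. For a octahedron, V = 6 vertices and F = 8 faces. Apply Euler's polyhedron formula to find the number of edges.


Polyhedron: octahedron
Euler's formula for convex polyhedra: V - E + F = 2
Given: V = 6 vertices and F = 8 faces
Solve for E:
E = V + F - 2 = 6 + 8 - 2 = 12
12 edges


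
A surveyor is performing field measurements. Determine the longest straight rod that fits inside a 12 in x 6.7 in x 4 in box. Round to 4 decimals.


Shape: rectangular box (space diagonal)
l = 12 in, w = 6.7 in, h = 4 in
Visualize: the diagonal of the base, then a right triangle with that diagonal and the height.
Formula: d = sqrt(l^2 + w^2 + h^2)
l^2 + w^2 + h^2 = 144 + 44.89 + 16 = 204.89
d = sqrt(204.89)
d = 14.314
14.314 in
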